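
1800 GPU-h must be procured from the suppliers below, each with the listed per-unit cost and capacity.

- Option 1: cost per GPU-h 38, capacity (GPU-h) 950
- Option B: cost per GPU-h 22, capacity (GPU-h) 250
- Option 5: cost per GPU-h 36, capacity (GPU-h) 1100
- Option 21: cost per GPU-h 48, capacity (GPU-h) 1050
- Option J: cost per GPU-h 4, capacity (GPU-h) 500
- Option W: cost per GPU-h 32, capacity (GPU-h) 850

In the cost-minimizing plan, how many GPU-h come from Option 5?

Fill from the cheapest supplier first.
Take 500 from Option J at 4 → need 1300 more.
Option B at 22: take all 250 GPU-h → 1050 still needed.
Take 850 from Option W at 32 → need 200 more.
Option 5 (36): take the remaining 200 → done.
Option 1, Option 21: unused.

200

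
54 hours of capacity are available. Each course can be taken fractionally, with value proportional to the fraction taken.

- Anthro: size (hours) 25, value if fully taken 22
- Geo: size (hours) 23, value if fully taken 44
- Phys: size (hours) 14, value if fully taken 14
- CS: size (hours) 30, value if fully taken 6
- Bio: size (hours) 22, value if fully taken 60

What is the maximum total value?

113

Best value per unit of size first: Bio 60/22≈2.73, Geo 44/23≈1.91, Phys 14/14≈1, Anthro 22/25≈0.88, CS 6/30≈0.2.
Take all of Bio (22 hours, value 60) — 32 hours left.
Geo: take in full, 23 hours for value 44 — 9 left.
Only 9 hours remain; take 9/14 of Phys for value 14×9/14 = 9.
Total value = 113.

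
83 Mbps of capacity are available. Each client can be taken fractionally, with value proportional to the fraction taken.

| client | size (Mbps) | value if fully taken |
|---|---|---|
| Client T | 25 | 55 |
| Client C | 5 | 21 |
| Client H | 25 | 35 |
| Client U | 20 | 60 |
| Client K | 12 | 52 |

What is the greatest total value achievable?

217.4

Sort by value density: Client K 52/12≈4.33, Client C 21/5≈4.2, Client U 60/20≈3, Client T 55/25≈2.2, Client H 35/25≈1.4.
Take all of Client K (12 Mbps, value 52) → 71 Mbps left.
Take all of Client C (5 Mbps, value 21) → 66 Mbps left.
Client U: take in full, 20 Mbps for value 60 → 46 left.
All 25 Mbps of Client T fit (value 55) → 21 remain.
Fill the last 21 Mbps with part of Client H: 21/25 of it earns 29.4.
Total value = 217.4.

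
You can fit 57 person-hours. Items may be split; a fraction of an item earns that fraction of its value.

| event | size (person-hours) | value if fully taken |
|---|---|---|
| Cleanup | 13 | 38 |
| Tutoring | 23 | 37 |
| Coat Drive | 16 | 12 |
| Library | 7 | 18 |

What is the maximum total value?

103.5

Rank by value-to-size ratio: Cleanup 38/13≈2.92, Library 18/7≈2.57, Tutoring 37/23≈1.61, Coat Drive 12/16≈0.75.
Take all of Cleanup (13 person-hours, value 38) — 44 person-hours left.
Library: take in full, 7 person-hours for value 18 — 37 left.
Tutoring: take in full, 23 person-hours for value 37 — 14 left.
Only 14 person-hours remain; take 14/16 of Coat Drive for value 12×14/16 = 10.5.
Total value = 103.5.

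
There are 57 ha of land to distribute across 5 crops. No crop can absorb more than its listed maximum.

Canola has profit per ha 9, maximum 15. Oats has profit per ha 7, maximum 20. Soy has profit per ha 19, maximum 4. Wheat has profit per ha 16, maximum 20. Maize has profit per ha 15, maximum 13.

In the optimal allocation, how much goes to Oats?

5

Rank by profit per ha: Soy 19 > Wheat 16 > Maize 15 > Canola 9 > Oats 7.
Soy: +4 to 4 (cap) — 53 left.
Wheat takes 20 to reach its cap of 20 — 33 left.
Maize: +13 to 13 (cap) — 20 left.
Give Canola 15 to hit its cap of 15 — 5 left.
Only 5 left; Oats takes them to reach 5.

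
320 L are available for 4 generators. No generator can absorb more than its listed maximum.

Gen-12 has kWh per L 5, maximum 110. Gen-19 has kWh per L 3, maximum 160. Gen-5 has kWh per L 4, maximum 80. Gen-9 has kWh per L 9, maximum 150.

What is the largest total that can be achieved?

Highest kWh per L first: Gen-9 9 > Gen-12 5 > Gen-5 4 > Gen-19 3.
Give Gen-9 150 to hit its cap of 150 ; 170 left.
Give Gen-12 110 to hit its cap of 110 ; 60 left.
Only 60 left; Gen-5 takes them to reach 60.
Total = 5×110 + 4×60 + 9×150 = 2140.

2140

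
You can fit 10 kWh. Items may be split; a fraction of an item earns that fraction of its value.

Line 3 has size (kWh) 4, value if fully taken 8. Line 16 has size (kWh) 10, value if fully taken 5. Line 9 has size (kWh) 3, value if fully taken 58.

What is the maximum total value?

Best value per unit of size first: Line 9 58/3≈19.3, Line 3 8/4≈2, Line 16 5/10≈0.5.
All 3 kWh of Line 9 fit (value 58) — 7 remain.
All 4 kWh of Line 3 fit (value 8) — 3 remain.
3 kWh left: a 3/10 share of Line 16 gives 5×3/10 = 1.5.
Total value = 67.5.

67.5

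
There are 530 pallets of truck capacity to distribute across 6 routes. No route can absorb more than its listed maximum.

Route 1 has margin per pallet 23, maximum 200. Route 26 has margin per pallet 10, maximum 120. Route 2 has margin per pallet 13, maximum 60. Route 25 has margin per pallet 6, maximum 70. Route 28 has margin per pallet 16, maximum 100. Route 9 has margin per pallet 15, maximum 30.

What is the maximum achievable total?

8750

Rank by margin per pallet: Route 1 23 > Route 28 16 > Route 9 15 > Route 2 13 > Route 26 10 > Route 25 6.
Route 1: +200 to 200 (cap) — 330 left.
Give Route 28 100 to hit its cap of 100 — 230 left.
Route 9 takes 30 to reach its cap of 30 — 200 left.
Route 2: +60 to 60 (cap) — 140 left.
Route 26 takes 120 to reach its cap of 120 — 20 left.
Route 25 has room for 70 but only 20 remain, so it gets 20.
Total = 23×200 + 10×120 + 13×60 + 6×20 + 16×100 + 15×30 = 8750.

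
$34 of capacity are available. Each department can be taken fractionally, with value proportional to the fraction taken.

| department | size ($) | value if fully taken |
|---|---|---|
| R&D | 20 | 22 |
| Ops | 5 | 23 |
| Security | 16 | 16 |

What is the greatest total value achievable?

Best value per unit of size first: Ops 23/5≈4.6, R&D 22/20≈1.1, Security 16/16≈1.
Take all of Ops (5 $, value 23) — 29 $ left.
R&D: take in full, 20 $ for value 22 — 9 left.
Only 9 $ remain; take 9/16 of Security for value 16×9/16 = 9.
Total value = 54.

54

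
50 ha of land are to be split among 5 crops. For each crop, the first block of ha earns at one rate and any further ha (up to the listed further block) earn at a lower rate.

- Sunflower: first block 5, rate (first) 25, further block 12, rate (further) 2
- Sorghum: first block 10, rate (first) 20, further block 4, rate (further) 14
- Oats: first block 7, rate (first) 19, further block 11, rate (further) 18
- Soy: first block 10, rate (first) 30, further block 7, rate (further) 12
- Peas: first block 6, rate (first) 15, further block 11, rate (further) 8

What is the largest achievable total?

1060

Rank every tier by rate: Soy/T1 30 > Sunflower/T1 25 > Sorghum/T1 20 > Oats/T1 19 > Oats/T2 18 > Peas/T1 15 > Sorghum/T2 14 > Soy/T2 12 > Peas/T2 8 > Sunflower/T2 2.
Soy T1 at 30: fill all 10 → 40 left.
Sunflower T1 at 25: fill all 5 → 35 left.
Sorghum T1 at 20: fill all 10 → 25 left.
Oats T1 at 19: fill all 7 → 18 left.
Fill Oats T2 block (11 at 18) → 7 left.
Peas/T1 (15): +6 → 1 left.
1 remain; put them into Sorghum T2 at 14.
Total = 30×10 + 25×5 + 20×10 + 19×7 + 18×11 + 15×6 + 14×1 = 1060.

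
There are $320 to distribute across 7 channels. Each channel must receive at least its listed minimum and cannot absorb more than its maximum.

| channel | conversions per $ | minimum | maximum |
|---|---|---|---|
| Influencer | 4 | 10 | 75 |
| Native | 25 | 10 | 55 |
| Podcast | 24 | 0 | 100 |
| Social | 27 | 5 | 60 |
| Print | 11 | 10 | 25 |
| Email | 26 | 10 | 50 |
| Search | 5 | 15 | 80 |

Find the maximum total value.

7110

Meeting every minimum uses 10+10+0+5+10+10+15 = 60 $, leaving 260.
Highest conversions per $ first: Social 27 > Email 26 > Native 25 > Podcast 24 > Print 11 > Search 5 > Influencer 4.
Social: +55 to 60 (cap) ; 205 left.
Email takes 40 more to reach its cap of 50 ; 165 left.
Give Native 45 more to hit its cap of 55 ; 120 left.
Give Podcast 100 more to hit its cap of 100 ; 20 left.
Give Print 15 more to hit its cap of 25 ; 5 left.
Only 5 left; Search takes them to reach 20.
Total = 4×10 + 25×55 + 24×100 + 27×60 + 11×25 + 26×50 + 5×20 = 7110.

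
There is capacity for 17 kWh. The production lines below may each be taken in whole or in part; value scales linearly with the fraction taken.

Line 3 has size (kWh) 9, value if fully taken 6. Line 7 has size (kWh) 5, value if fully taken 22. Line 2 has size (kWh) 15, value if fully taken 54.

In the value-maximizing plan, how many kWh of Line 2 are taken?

Rank by value-to-size ratio: Line 7 22/5≈4.4, Line 2 54/15≈3.6, Line 3 6/9≈0.667.
All 5 kWh of Line 7 fit (value 22) → 12 remain.
Only 12 kWh remain; take 12/15 of Line 2 for value 54×12/15 = 43.2.

12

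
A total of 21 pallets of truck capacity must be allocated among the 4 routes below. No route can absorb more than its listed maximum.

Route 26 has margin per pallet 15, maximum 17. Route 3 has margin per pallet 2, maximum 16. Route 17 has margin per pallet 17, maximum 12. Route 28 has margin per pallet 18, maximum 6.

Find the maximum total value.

Order the routes by margin per pallet: Route 28 18 > Route 17 17 > Route 26 15 > Route 3 2.
Route 28: +6 to 6 (cap) — 15 left.
Route 17 takes 12 to reach its cap of 12 — 3 left.
Route 26 has room for 17 but only 3 remain, so it gets 3.
Total = 15×3 + 17×12 + 18×6 = 357.

357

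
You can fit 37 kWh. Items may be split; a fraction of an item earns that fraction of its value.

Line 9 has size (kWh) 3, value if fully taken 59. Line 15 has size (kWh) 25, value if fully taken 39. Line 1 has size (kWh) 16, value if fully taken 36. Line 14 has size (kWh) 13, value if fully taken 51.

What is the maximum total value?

Rank by value-to-size ratio: Line 9 59/3≈19.7, Line 14 51/13≈3.92, Line 1 36/16≈2.25, Line 15 39/25≈1.56.
Line 9: take in full, 3 kWh for value 59 → 34 left.
Line 14: take in full, 13 kWh for value 51 → 21 left.
Take all of Line 1 (16 kWh, value 36) → 5 kWh left.
5 kWh left: a 5/25 share of Line 15 gives 39×5/25 = 7.8.
Total value = 153.8.

153.8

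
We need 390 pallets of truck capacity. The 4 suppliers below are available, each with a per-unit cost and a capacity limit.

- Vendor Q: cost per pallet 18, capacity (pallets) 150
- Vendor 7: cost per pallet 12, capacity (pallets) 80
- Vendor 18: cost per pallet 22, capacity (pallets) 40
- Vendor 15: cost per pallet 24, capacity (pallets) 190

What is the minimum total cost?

7420

Cheapest first:
Take 80 from Vendor 7 at 12 — need 310 more.
Vendor Q (18): use full 150 — 160 pallets to go.
Take 40 from Vendor 18 at 22 — need 120 more.
Vendor 15 (24): take the remaining 120 — done.
Cost = 80×12 + 150×18 + 40×22 + 120×24 = 7420.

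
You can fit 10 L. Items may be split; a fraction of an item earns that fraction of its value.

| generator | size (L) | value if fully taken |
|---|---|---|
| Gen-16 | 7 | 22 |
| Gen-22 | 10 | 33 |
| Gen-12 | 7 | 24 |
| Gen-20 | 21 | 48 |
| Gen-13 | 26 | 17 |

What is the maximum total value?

33.9

Rank by value-to-size ratio: Gen-12 24/7≈3.43, Gen-22 33/10≈3.3, Gen-16 22/7≈3.14, Gen-20 48/21≈2.29, Gen-13 17/26≈0.654.
Gen-12: take in full, 7 L for value 24 — 3 left.
Fill the last 3 L with part of Gen-22: 3/10 of it earns 9.9.
Total value = 33.9.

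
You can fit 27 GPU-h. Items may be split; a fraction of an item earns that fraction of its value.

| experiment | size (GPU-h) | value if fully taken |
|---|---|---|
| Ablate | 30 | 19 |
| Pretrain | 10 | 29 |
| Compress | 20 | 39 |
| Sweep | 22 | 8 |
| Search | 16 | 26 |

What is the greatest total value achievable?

62.15

Best value per unit of size first: Pretrain 29/10≈2.9, Compress 39/20≈1.95, Search 26/16≈1.62, Ablate 19/30≈0.633, Sweep 8/22≈0.364.
Pretrain: take in full, 10 GPU-h for value 29 ; 17 left.
Fill the last 17 GPU-h with part of Compress: 17/20 of it earns 33.15.
Total value = 62.15.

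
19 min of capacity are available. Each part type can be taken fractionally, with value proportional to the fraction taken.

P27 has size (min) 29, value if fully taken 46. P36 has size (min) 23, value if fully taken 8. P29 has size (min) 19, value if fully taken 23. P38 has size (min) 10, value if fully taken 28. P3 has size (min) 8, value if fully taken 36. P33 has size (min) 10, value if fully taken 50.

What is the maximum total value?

88.8

Best value per unit of size first: P33 50/10≈5, P3 36/8≈4.5, P38 28/10≈2.8, P27 46/29≈1.59, P29 23/19≈1.21, P36 8/23≈0.348.
Take all of P33 (10 min, value 50) ; 9 min left.
All 8 min of P3 fit (value 36) ; 1 remain.
Fill the last 1 min with part of P38: 1/10 of it earns 2.8.
Total value = 88.8.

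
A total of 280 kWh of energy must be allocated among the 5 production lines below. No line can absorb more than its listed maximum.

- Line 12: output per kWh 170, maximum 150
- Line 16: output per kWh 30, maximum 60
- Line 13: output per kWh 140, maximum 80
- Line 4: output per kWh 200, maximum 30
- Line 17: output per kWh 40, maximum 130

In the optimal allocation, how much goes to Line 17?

20

Order the production lines by output per kWh: Line 4 200 > Line 12 170 > Line 13 140 > Line 17 40 > Line 16 30.
Line 4: +30 to 30 (cap) — 250 left.
Line 12 takes 150 to reach its cap of 150 — 100 left.
Give Line 13 80 to hit its cap of 80 — 20 left.
Line 17: +20 (room for 130) → 20. Pool exhausted.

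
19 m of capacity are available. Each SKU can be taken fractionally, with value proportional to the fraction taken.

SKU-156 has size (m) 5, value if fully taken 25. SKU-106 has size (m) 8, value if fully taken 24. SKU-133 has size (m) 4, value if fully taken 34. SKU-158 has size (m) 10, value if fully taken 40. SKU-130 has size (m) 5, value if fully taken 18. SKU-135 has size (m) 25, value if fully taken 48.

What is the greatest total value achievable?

Best value per unit of size first: SKU-133 34/4≈8.5, SKU-156 25/5≈5, SKU-158 40/10≈4, SKU-130 18/5≈3.6, SKU-106 24/8≈3, SKU-135 48/25≈1.92.
All 4 m of SKU-133 fit (value 34) → 15 remain.
Take all of SKU-156 (5 m, value 25) → 10 m left.
SKU-158: take in full, 10 m for value 40 → 0 left.
Total value = 99.

99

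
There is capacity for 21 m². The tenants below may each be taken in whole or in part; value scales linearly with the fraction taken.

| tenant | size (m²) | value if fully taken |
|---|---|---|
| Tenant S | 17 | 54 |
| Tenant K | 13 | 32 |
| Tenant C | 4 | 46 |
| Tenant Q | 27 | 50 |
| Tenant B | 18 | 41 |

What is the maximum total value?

Best value per unit of size first: Tenant C 46/4≈11.5, Tenant S 54/17≈3.18, Tenant K 32/13≈2.46, Tenant B 41/18≈2.28, Tenant Q 50/27≈1.85.
Tenant C: take in full, 4 m² for value 46 — 17 left.
Tenant S: take in full, 17 m² for value 54 — 0 left.
Total value = 100.

100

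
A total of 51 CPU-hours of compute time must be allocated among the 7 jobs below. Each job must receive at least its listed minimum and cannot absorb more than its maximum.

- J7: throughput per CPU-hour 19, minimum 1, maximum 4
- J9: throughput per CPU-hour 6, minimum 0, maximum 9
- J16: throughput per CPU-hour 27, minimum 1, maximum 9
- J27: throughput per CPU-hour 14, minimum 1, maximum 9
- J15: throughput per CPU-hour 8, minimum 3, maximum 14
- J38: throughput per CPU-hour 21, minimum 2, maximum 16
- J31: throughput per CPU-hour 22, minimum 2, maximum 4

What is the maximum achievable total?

941

Meeting every minimum uses 1+0+1+1+3+2+2 = 10 CPU-hours, leaving 41.
Highest throughput per CPU-hour first: J16 27 > J31 22 > J38 21 > J7 19 > J27 14 > J15 8 > J9 6.
Give J16 8 more to hit its cap of 9 — 33 left.
Give J31 2 more to hit its cap of 4 — 31 left.
J38: +14 to 16 (cap) — 17 left.
J7: +3 to 4 (cap) — 14 left.
Give J27 8 more to hit its cap of 9 — 6 left.
J15: +6 (room for 11) → 9. Pool exhausted.
Total = 19×4 + 27×9 + 14×9 + 8×9 + 21×16 + 22×4 = 941.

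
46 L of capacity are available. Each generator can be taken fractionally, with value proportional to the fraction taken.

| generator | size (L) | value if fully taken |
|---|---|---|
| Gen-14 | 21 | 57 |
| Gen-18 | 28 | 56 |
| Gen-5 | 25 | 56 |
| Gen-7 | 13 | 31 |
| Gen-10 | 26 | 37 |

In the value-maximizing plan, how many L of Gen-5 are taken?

Sort by value density: Gen-14 57/21≈2.71, Gen-7 31/13≈2.38, Gen-5 56/25≈2.24, Gen-18 56/28≈2, Gen-10 37/26≈1.42.
All 21 L of Gen-14 fit (value 57) → 25 remain.
Gen-7: take in full, 13 L for value 31 → 12 left.
Only 12 L remain; take 12/25 of Gen-5 for value 56×12/25 = 26.88.

12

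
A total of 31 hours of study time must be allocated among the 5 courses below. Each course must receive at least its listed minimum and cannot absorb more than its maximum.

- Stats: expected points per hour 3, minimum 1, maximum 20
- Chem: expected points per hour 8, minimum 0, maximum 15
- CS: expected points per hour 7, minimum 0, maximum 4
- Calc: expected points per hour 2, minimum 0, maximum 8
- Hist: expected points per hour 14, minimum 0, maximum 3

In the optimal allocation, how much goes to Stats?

Meeting every minimum uses 1+0+0+0+0 = 1 hours, leaving 30.
Order the courses by expected points per hour: Hist 14 > Chem 8 > CS 7 > Stats 3 > Calc 2.
Hist: +3 to 3 (cap) ; 27 left.
Chem: +15 to 15 (cap) ; 12 left.
CS takes 4 more to reach its cap of 4 ; 8 left.
Stats: +8 (room for 19) → 9. Pool exhausted.

9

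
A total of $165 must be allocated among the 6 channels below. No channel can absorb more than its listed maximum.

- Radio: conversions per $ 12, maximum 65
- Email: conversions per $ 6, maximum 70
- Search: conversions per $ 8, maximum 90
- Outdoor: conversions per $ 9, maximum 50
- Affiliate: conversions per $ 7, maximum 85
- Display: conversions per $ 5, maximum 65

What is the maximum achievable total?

Rank by conversions per $: Radio 12 > Outdoor 9 > Search 8 > Affiliate 7 > Email 6 > Display 5.
Radio: +65 to 65 (cap) — 100 left.
Outdoor takes 50 to reach its cap of 50 — 50 left.
Only 50 left; Search takes them to reach 50.
Total = 12×65 + 8×50 + 9×50 = 1630.

1630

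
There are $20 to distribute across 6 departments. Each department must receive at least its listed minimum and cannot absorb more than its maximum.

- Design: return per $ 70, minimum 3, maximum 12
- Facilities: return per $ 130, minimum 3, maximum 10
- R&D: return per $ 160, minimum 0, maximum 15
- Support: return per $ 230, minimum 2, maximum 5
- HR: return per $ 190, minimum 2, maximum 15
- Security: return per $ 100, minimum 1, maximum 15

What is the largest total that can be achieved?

3370

Meeting every minimum uses 3+3+0+2+2+1 = 11 $, leaving 9.
Rank by return per $: Support 230 > HR 190 > R&D 160 > Facilities 130 > Security 100 > Design 70.
Support: +3 to 5 (cap) ; 6 left.
HR has room for 13 more but only 6 remain, so it gets 8.
Total = 70×3 + 130×3 + 230×5 + 190×8 + 100×1 = 3370.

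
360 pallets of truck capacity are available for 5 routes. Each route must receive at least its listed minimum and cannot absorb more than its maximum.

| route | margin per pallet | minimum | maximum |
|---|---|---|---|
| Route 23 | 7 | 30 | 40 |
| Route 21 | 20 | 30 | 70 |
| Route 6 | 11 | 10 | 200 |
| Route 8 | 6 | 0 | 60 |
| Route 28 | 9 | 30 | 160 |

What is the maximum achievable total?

Meeting every minimum uses 30+30+10+0+30 = 100 pallets, leaving 260.
Order the routes by margin per pallet: Route 21 20 > Route 6 11 > Route 28 9 > Route 23 7 > Route 8 6.
Route 21: +40 to 70 (cap) ; 220 left.
Give Route 6 190 more to hit its cap of 200 ; 30 left.
Route 28 has room for 130 more but only 30 remain, so it gets 60.
Total = 7×30 + 20×70 + 11×200 + 9×60 = 4350.

4350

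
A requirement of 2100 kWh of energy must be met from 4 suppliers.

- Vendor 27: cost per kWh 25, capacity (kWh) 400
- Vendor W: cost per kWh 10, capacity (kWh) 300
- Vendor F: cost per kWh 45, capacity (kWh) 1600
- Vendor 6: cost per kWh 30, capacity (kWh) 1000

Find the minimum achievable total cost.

61000

Cheapest first:
Vendor W (10): use full 300 ; 1800 kWh to go.
Vendor 27 at 25: take all 400 kWh ; 1400 still needed.
Vendor 6 at 30: take all 1000 kWh ; 400 still needed.
Take 400 from Vendor F at 45 to finish.
Cost = 300×10 + 400×25 + 1000×30 + 400×45 = 61000.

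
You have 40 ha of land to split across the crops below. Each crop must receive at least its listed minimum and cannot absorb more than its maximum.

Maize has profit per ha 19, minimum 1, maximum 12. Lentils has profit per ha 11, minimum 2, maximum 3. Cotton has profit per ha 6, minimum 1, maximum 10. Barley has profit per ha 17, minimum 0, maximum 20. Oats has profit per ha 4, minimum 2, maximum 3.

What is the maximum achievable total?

Meeting every minimum uses 1+2+1+0+2 = 6 ha, leaving 34.
Rank by profit per ha: Maize 19 > Barley 17 > Lentils 11 > Cotton 6 > Oats 4.
Maize takes 11 more to reach its cap of 12 ; 23 left.
Give Barley 20 more to hit its cap of 20 ; 3 left.
Lentils: +1 to 3 (cap) ; 2 left.
Cotton: +2 (room for 9) → 3. Pool exhausted.
Total = 19×12 + 11×3 + 6×3 + 17×20 + 4×2 = 627.

627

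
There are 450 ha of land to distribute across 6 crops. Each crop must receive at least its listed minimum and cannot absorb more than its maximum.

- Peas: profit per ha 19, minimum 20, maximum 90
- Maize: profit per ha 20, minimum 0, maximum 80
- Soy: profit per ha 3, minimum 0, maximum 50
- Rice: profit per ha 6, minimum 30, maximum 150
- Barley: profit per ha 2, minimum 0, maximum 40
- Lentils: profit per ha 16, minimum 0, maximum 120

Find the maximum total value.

6160

Meeting every minimum uses 20+0+0+30+0+0 = 50 ha, leaving 400.
Rank by profit per ha: Maize 20 > Peas 19 > Lentils 16 > Rice 6 > Soy 3 > Barley 2.
Give Maize 80 more to hit its cap of 80 — 320 left.
Peas: +70 to 90 (cap) — 250 left.
Lentils: +120 to 120 (cap) — 130 left.
Rice: +120 to 150 (cap) — 10 left.
Soy: +10 (room for 50) → 10. Pool exhausted.
Total = 19×90 + 20×80 + 3×10 + 6×150 + 16×120 = 6160.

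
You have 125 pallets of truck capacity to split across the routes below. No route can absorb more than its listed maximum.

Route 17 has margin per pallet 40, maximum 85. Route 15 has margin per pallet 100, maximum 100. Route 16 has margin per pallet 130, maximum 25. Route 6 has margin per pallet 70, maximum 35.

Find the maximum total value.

Highest margin per pallet first: Route 16 130 > Route 15 100 > Route 6 70 > Route 17 40.
Route 16 takes 25 to reach its cap of 25 — 100 left.
Route 15: +100 to 100 (cap) — 0 left.
Total = 100×100 + 130×25 = 13250.

13250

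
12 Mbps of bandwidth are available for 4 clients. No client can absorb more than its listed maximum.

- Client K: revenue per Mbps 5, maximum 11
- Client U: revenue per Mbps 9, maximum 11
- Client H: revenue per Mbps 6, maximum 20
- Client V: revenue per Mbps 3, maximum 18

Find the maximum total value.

Rank by revenue per Mbps: Client U 9 > Client H 6 > Client K 5 > Client V 3.
Client U takes 11 to reach its cap of 11 ; 1 left.
Only 1 left; Client H takes them to reach 1.
Total = 9×11 + 6×1 = 105.

105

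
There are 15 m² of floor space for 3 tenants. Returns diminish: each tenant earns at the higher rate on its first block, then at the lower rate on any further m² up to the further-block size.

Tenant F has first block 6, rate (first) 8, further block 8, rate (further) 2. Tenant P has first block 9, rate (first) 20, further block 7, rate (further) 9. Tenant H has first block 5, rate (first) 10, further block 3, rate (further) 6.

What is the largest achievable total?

239

Rank every tier by rate: Tenant P/first 20 > Tenant H/first 10 > Tenant P/second 9 > Tenant F/first 8 > Tenant H/second 6 > Tenant F/second 2.
Tenant P/first (20): +9 → 6 left.
Fill Tenant H first block (5 at 10) → 1 left.
1 remain; put them into Tenant P second at 9.
Total = 20×9 + 10×5 + 9×1 = 239.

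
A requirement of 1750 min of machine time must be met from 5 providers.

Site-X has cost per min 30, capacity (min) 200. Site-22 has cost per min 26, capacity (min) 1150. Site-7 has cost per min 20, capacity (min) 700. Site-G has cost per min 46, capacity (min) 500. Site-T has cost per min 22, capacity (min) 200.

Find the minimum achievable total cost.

40500

Fill from the cheapest provider first.
Take 700 from Site-7 at 20 — need 1050 more.
Site-T at 22: take all 200 min — 850 still needed.
Site-22 at 26: take 850 of its 1150 — requirement met.
Site-X, Site-G: unused.
Cost = 700×20 + 200×22 + 850×26 = 40500.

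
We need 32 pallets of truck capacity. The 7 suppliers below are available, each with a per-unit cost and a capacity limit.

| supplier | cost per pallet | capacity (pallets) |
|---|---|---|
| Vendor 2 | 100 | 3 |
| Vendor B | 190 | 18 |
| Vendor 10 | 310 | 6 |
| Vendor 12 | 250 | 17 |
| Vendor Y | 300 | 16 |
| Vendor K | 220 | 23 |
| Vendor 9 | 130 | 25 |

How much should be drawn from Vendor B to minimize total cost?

Use suppliers in increasing cost order.
Take 3 from Vendor 2 at 100 ; need 29 more.
Vendor 9 (130): use full 25 ; 4 pallets to go.
Vendor B at 190: take 4 of its 18 ; requirement met.
Vendor K, Vendor 12, Vendor Y, Vendor 10: unused.

4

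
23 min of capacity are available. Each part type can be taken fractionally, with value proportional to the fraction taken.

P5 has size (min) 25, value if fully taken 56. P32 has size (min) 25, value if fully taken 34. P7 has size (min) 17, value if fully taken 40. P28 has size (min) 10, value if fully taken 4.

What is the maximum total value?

Rank by value-to-size ratio: P7 40/17≈2.35, P5 56/25≈2.24, P32 34/25≈1.36, P28 4/10≈0.4.
Take all of P7 (17 min, value 40) ; 6 min left.
Only 6 min remain; take 6/25 of P5 for value 56×6/25 = 13.44.
Total value = 53.44.

53.44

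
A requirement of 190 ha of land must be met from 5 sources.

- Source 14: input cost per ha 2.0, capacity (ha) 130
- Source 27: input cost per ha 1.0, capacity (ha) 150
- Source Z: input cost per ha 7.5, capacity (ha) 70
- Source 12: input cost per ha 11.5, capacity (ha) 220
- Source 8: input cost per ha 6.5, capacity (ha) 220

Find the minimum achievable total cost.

230

Fill from the cheapest source first.
Source 27 (1.0): use full 150 ; 40 ha to go.
Source 14 (2.0): take the remaining 40 ; done.
Source 8, Source Z, Source 12: unused.
Cost = 150×1.0 + 40×2.0 = 230.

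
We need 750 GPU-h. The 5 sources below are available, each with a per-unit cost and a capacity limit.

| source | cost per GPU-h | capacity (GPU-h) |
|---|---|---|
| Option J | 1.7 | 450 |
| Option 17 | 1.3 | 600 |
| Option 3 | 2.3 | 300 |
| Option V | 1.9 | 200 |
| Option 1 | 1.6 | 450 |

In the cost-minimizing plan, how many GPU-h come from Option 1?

Cheapest first:
Take 600 from Option 17 at 1.3 ; need 150 more.
Take 150 from Option 1 at 1.6 to finish.
Option J, Option V, Option 3: unused.

150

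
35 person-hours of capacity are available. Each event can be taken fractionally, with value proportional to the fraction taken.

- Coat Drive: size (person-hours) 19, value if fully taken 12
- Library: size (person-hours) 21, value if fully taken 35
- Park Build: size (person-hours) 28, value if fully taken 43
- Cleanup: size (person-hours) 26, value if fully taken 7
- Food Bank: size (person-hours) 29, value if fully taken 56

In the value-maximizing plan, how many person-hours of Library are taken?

6

Best value per unit of size first: Food Bank 56/29≈1.93, Library 35/21≈1.67, Park Build 43/28≈1.54, Coat Drive 12/19≈0.632, Cleanup 7/26≈0.269.
All 29 person-hours of Food Bank fit (value 56) — 6 remain.
Fill the last 6 person-hours with part of Library: 6/21 of it earns 10.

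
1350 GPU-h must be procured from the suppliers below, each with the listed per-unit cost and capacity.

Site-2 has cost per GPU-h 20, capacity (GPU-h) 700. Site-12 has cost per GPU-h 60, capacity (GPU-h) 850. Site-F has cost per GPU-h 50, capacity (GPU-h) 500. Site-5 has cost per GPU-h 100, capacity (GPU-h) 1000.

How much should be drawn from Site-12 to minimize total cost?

Cheapest first:
Take 700 from Site-2 at 20 ; need 650 more.
Site-F (50): use full 500 ; 150 GPU-h to go.
Take 150 from Site-12 at 60 to finish.
Site-5: unused.

150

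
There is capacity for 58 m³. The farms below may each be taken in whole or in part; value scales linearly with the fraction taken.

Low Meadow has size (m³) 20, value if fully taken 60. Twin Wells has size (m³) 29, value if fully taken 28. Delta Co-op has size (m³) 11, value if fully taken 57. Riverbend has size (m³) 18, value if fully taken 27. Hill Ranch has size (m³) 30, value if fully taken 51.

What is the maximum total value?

162.9

Sort by value density: Delta Co-op 57/11≈5.18, Low Meadow 60/20≈3, Hill Ranch 51/30≈1.7, Riverbend 27/18≈1.5, Twin Wells 28/29≈0.966.
Delta Co-op: take in full, 11 m³ for value 57 ; 47 left.
Low Meadow: take in full, 20 m³ for value 60 ; 27 left.
27 m³ left: a 27/30 share of Hill Ranch gives 51×27/30 = 45.9.
Total value = 162.9.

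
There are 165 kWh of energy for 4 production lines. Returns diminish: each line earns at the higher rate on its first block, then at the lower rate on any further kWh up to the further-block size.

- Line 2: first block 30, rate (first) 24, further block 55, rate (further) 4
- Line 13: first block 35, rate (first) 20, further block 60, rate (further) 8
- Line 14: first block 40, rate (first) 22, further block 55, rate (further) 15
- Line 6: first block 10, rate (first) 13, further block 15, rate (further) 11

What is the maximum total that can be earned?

3190

Treat each block as its own option and order by rate: Line 2/T1 24 > Line 14/T1 22 > Line 13/T1 20 > Line 14/T2 15 > Line 6/T1 13 > Line 6/T2 11 > Line 13/T2 8 > Line 2/T2 4.
Line 2 T1 at 24: fill all 30 — 135 left.
Fill Line 14 T1 block (40 at 22) — 95 left.
Line 13/T1 (20): +35 — 60 left.
Line 14/T2 (15): +55 — 5 left.
Line 6 T1 at 13: only 5 left, fill 5.
Total = 24×30 + 22×40 + 20×35 + 15×55 + 13×5 = 3190.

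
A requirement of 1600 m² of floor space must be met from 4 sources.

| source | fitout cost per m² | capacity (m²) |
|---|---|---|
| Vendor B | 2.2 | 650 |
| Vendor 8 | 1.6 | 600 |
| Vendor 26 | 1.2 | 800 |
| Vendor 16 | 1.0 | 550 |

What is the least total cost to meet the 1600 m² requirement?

Use sources in increasing cost order.
Take 550 from Vendor 16 at 1.0 — need 1050 more.
Take 800 from Vendor 26 at 1.2 — need 250 more.
Take 250 from Vendor 8 at 1.6 to finish.
Vendor B: unused.
Cost = 550×1.0 + 800×1.2 + 250×1.6 = 1910.

1910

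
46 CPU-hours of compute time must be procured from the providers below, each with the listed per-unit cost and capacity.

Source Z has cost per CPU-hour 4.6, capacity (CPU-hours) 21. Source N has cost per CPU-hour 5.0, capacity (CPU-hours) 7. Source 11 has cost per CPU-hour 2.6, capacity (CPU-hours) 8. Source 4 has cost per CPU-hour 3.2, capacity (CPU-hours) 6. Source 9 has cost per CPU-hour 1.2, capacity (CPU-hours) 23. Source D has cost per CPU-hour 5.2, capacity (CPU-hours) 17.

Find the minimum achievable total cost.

Cheapest first:
Source 9 (1.2): use full 23 ; 23 CPU-hours to go.
Take 8 from Source 11 at 2.6 ; need 15 more.
Take 6 from Source 4 at 3.2 ; need 9 more.
Source Z (4.6): take the remaining 9 ; done.
Source N, Source D: unused.
Cost = 23×1.2 + 8×2.6 + 6×3.2 + 9×4.6 = 109.

109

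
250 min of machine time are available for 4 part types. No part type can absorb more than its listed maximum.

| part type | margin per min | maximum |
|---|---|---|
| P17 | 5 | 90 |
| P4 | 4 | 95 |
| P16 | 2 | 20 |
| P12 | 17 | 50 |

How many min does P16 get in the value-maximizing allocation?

15

Highest margin per min first: P12 17 > P17 5 > P4 4 > P16 2.
P12: +50 to 50 (cap) → 200 left.
P17 takes 90 to reach its cap of 90 → 110 left.
Give P4 95 to hit its cap of 95 → 15 left.
P16: +15 (room for 20) → 15. Pool exhausted.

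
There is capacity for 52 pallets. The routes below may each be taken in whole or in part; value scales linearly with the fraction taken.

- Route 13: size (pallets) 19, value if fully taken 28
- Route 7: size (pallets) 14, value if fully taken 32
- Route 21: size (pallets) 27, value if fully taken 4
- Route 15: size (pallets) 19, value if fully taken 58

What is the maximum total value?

Rank by value-to-size ratio: Route 15 58/19≈3.05, Route 7 32/14≈2.29, Route 13 28/19≈1.47, Route 21 4/27≈0.148.
Take all of Route 15 (19 pallets, value 58) — 33 pallets left.
Route 7: take in full, 14 pallets for value 32 — 19 left.
Take all of Route 13 (19 pallets, value 28) — 0 pallets left.
Total value = 118.

118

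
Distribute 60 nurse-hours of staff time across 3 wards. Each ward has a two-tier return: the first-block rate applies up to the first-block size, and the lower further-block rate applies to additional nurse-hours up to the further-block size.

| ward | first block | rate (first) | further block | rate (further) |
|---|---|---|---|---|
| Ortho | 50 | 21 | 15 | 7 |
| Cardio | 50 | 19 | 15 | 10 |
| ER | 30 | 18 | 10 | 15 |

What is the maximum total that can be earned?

Treat each block as its own option and order by rate: Ortho/tier1 21 > Cardio/tier1 19 > ER/tier1 18 > ER/tier2 15 > Cardio/tier2 10 > Ortho/tier2 7.
Fill Ortho tier1 block (50 at 21) ; 10 left.
Cardio tier1 at 19: only 10 left, fill 10.
Total = 21×50 + 19×10 = 1240.

1240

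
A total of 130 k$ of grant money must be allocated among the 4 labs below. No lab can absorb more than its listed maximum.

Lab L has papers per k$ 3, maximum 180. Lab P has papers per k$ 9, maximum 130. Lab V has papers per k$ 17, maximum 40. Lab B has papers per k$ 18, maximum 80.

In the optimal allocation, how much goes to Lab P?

Rank by papers per k$: Lab B 18 > Lab V 17 > Lab P 9 > Lab L 3.
Lab B: +80 to 80 (cap) — 50 left.
Lab V takes 40 to reach its cap of 40 — 10 left.
Lab P has room for 130 but only 10 remain, so it gets 10.

10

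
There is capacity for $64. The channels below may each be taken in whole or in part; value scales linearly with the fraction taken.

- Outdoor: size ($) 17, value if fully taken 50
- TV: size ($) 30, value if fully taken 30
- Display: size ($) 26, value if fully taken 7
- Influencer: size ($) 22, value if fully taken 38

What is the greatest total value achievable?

Best value per unit of size first: Outdoor 50/17≈2.94, Influencer 38/22≈1.73, TV 30/30≈1, Display 7/26≈0.269.
Outdoor: take in full, 17 $ for value 50 ; 47 left.
Influencer: take in full, 22 $ for value 38 ; 25 left.
25 $ left: a 25/30 share of TV gives 30×25/30 = 25.
Total value = 113.

113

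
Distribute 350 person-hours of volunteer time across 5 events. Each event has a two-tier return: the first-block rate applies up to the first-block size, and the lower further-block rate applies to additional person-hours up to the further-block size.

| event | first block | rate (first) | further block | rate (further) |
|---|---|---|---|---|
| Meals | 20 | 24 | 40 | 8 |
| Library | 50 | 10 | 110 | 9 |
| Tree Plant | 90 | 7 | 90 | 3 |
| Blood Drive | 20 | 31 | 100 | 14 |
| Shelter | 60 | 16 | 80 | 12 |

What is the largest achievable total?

Order all 10 blocks by rate: Blood Drive/first 31 > Meals/first 24 > Shelter/first 16 > Blood Drive/second 14 > Shelter/second 12 > Library/first 10 > Library/second 9 > Meals/second 8 > Tree Plant/first 7 > Tree Plant/second 3.
Blood Drive first at 31: fill all 20 — 330 left.
Fill Meals first block (20 at 24) — 310 left.
Shelter/first (16): +60 — 250 left.
Blood Drive/second (14): +100 — 150 left.
Shelter/second (12): +80 — 70 left.
Library first at 10: fill all 50 — 20 left.
20 remain; put them into Library second at 9.
Total = 31×20 + 24×20 + 16×60 + 14×100 + 12×80 + 10×50 + 9×20 = 5100.

5100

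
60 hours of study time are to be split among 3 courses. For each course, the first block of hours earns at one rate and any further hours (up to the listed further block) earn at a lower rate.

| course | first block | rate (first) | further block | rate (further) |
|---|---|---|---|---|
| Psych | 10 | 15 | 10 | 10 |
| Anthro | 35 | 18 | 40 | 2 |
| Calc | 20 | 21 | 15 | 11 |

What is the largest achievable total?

Order all 6 blocks by rate: Calc/T1 21 > Anthro/T1 18 > Psych/T1 15 > Calc/T2 11 > Psych/T2 10 > Anthro/T2 2.
Fill Calc T1 block (20 at 21) → 40 left.
Fill Anthro T1 block (35 at 18) → 5 left.
Psych T1 at 15: only 5 left, fill 5.
Total = 21×20 + 18×35 + 15×5 = 1125.

1125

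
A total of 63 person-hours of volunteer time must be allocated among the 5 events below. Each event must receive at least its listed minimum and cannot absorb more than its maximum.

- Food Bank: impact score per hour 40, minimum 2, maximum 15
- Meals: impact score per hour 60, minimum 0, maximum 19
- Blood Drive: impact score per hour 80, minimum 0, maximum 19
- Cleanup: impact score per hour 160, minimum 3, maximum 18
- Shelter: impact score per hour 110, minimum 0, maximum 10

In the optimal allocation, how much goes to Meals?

14

Meeting every minimum uses 2+0+0+3+0 = 5 person-hours, leaving 58.
Highest impact score per hour first: Cleanup 160 > Shelter 110 > Blood Drive 80 > Meals 60 > Food Bank 40.
Cleanup: +15 to 18 (cap) — 43 left.
Shelter takes 10 more to reach its cap of 10 — 33 left.
Give Blood Drive 19 more to hit its cap of 19 — 14 left.
Meals: +14 (room for 19) → 14. Pool exhausted.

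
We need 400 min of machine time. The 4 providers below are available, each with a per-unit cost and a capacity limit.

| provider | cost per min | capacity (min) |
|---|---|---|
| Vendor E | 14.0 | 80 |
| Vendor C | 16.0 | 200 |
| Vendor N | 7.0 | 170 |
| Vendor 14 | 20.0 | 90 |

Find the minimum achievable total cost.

4710

Cheapest first:
Take 170 from Vendor N at 7.0 ; need 230 more.
Vendor E (14.0): use full 80 ; 150 min to go.
Vendor C (16.0): take the remaining 150 ; done.
Vendor 14: unused.
Cost = 170×7.0 + 80×14.0 + 150×16.0 = 4710.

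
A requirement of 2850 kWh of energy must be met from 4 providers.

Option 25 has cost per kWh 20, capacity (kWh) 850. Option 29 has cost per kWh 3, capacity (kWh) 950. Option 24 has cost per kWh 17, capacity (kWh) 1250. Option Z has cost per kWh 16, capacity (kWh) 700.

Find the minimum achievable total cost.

Use providers in increasing cost order.
Option 29 at 3: take all 950 kWh — 1900 still needed.
Option Z at 16: take all 700 kWh — 1200 still needed.
Take 1200 from Option 24 at 17 to finish.
Option 25: unused.
Cost = 950×3 + 700×16 + 1200×17 = 34450.

34450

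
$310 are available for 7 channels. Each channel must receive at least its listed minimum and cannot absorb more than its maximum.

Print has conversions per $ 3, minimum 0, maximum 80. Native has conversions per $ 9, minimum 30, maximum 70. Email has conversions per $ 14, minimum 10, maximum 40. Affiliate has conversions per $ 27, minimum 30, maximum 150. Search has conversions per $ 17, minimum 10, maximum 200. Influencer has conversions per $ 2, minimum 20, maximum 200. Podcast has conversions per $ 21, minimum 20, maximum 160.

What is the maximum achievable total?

Meeting every minimum uses 0+30+10+30+10+20+20 = 120 $, leaving 190.
Order the channels by conversions per $: Affiliate 27 > Podcast 21 > Search 17 > Email 14 > Native 9 > Print 3 > Influencer 2.
Affiliate: +120 to 150 (cap) ; 70 left.
Podcast has room for 140 more but only 70 remain, so it gets 90.
Total = 9×30 + 14×10 + 27×150 + 17×10 + 2×20 + 21×90 = 6560.

6560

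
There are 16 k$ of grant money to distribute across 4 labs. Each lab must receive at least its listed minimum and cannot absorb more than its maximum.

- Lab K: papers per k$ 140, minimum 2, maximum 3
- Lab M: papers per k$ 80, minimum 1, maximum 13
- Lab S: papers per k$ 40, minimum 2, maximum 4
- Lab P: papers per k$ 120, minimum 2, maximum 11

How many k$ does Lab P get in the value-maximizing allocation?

Meeting every minimum uses 2+1+2+2 = 7 k$, leaving 9.
Highest papers per k$ first: Lab K 140 > Lab P 120 > Lab M 80 > Lab S 40.
Lab K takes 1 more to reach its cap of 3 ; 8 left.
Only 8 left; Lab P takes them to reach 10.

10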